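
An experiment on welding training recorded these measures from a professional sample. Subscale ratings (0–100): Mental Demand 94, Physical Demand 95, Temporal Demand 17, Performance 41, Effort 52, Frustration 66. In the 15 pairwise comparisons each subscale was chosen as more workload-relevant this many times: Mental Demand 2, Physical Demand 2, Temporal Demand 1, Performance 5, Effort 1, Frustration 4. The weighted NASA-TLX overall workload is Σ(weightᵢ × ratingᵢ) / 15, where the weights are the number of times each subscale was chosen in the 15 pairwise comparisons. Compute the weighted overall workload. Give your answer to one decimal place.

The tallies are the weights (they sum to 15).
Weighted sum = 2·94 + 2·95 + 1·17 + 5·41 + 1·52 + 4·66
            = 188 + 190 + 17 + 205 + 52 + 264 = 916.
Overall workload = 916 / 15 = 61.0667 ≈ 61.1.

61.1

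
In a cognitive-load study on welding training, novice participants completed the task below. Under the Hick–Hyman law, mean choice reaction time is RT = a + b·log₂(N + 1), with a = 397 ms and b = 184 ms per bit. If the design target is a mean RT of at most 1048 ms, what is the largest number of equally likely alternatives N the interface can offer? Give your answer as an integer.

10

Set 397 + 184·log₂(N + 1) ≤ 1048.
log₂(N + 1) ≤ (1048 − 397) / 184 = 3.5380.
N + 1 ≤ 2^3.5380 = 11.6157.
N ≤ 10.6157, so the largest integer N is 10.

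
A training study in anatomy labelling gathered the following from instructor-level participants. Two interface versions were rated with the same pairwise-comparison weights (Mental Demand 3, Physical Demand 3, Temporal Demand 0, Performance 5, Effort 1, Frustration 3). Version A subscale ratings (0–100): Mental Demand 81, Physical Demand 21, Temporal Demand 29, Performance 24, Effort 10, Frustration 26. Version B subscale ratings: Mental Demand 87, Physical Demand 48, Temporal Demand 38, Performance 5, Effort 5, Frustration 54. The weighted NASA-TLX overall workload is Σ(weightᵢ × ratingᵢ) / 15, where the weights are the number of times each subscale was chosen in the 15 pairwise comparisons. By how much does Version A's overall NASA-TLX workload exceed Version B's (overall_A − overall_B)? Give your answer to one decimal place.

-5.5

Version A weighted sum = 3·81 + 3·21 + 0·29 + 5·24 + 1·10 + 3·26 = 243 + 63 + 0 + 120 + 10 + 78 = 514; overall_A = 514/15 = 34.2667.
Version B weighted sum = 3·87 + 3·48 + 0·38 + 5·5 + 1·5 + 3·54 = 261 + 144 + 0 + 25 + 5 + 162 = 597; overall_B = 597/15 = 39.8000.
Difference = 34.2667 − 39.8000 = -5.5333 ≈ -5.5.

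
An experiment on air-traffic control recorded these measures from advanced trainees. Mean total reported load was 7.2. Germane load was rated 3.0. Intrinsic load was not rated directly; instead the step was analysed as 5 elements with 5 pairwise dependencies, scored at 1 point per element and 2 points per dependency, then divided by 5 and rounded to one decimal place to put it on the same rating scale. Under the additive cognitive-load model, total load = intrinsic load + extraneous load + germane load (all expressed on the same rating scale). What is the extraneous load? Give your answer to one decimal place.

Intrinsic (element-interactivity): (5 × 1 + 5 × 2) / 5 = 15 / 5 = 3.0000 → 3.0.
extraneous load = total − intrinsic − germane
             = 7.2 − 3.0 − 3.0 = 1.2.

1.2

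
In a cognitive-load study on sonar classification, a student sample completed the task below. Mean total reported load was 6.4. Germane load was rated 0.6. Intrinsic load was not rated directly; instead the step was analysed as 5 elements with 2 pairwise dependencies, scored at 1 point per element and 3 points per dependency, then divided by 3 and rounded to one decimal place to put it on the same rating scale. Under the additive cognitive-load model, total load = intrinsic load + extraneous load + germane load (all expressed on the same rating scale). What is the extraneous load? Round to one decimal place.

2.1

Intrinsic (element-interactivity): (5 × 1 + 2 × 3) / 3 = 11 / 3 = 3.6667 → 3.7.
extraneous load = total − intrinsic − germane
             = 6.4 − 3.7 − 0.6 = 2.1.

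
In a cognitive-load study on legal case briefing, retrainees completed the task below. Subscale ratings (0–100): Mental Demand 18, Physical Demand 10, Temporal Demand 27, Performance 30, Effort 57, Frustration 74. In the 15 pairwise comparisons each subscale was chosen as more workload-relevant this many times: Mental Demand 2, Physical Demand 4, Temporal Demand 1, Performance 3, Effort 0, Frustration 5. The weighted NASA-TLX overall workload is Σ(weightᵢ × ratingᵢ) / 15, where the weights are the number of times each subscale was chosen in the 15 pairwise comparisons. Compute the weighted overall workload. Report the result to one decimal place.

37.5

The tallies are the weights (they sum to 15).
Weighted sum = 2·18 + 4·10 + 1·27 + 3·30 + 0·57 + 5·74
            = 36 + 40 + 27 + 90 + 0 + 370 = 563.
Overall workload = 563 / 15 = 37.5333 ≈ 37.5.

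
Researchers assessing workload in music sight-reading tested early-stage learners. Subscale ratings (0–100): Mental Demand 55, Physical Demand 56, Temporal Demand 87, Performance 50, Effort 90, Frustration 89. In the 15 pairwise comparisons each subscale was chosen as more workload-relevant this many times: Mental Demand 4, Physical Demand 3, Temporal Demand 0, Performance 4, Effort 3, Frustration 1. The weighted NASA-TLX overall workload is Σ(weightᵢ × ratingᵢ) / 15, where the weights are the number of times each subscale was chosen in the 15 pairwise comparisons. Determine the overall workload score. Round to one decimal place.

The tallies are the weights (they sum to 15).
Weighted sum = 4·55 + 3·56 + 0·87 + 4·50 + 3·90 + 1·89
            = 220 + 168 + 0 + 200 + 270 + 89 = 947.
Overall workload = 947 / 15 = 63.1333 ≈ 63.1.

63.1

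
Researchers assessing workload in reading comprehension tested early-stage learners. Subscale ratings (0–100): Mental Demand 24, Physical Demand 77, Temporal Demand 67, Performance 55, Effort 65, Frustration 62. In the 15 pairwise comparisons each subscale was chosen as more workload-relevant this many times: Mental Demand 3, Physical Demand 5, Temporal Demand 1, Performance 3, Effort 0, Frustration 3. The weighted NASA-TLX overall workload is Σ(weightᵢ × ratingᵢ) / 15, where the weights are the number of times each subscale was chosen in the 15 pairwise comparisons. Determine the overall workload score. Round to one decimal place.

58.3

The tallies are the weights (they sum to 15).
Weighted sum = 3·24 + 5·77 + 1·67 + 3·55 + 0·65 + 3·62
            = 72 + 385 + 67 + 165 + 0 + 186 = 875.
Overall workload = 875 / 15 = 58.3333 ≈ 58.3.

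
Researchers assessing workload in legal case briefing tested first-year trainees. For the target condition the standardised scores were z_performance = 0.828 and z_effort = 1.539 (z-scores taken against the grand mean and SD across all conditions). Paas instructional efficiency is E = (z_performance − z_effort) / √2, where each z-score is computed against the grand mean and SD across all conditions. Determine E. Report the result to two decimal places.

-0.50

z_P − z_E = 0.828 − 1.539 = -0.7110.
E = -0.7110 / √2 = -0.7110 / 1.41421 = -0.5028 ≈ -0.50.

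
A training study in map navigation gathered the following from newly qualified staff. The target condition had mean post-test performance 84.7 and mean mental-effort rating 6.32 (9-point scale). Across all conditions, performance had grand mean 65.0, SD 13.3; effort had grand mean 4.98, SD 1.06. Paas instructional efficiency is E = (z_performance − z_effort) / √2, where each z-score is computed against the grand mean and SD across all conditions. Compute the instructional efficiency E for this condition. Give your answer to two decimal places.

z_performance = (84.7 − 65.0) / 13.3 = 19.7000 / 13.3 = 1.4812.
z_effort = (6.32 − 4.98) / 1.06 = 1.3400 / 1.06 = 1.2642.
z_P − z_E = 1.4812 − 1.2642 = 0.2170.
E = 0.2170 / √2 = 0.2170 / 1.41421 = 0.1534 ≈ 0.15.

0.15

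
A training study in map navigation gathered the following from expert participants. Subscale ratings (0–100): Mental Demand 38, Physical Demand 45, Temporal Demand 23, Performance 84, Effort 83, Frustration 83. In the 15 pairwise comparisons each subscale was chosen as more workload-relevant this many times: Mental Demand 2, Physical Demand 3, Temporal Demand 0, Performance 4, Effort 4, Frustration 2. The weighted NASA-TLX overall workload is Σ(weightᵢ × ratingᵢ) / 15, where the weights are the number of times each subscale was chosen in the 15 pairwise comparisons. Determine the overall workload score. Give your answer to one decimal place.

The tallies are the weights (they sum to 15).
Weighted sum = 2·38 + 3·45 + 0·23 + 4·84 + 4·83 + 2·83
            = 76 + 135 + 0 + 336 + 332 + 166 = 1045.
Overall workload = 1045 / 15 = 69.6667 ≈ 69.7.

69.7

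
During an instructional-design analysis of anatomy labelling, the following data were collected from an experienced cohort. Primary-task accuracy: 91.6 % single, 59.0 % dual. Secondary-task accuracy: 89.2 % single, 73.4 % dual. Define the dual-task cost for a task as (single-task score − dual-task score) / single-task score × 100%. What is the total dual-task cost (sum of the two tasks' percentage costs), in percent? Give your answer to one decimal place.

Primary cost = (91.6 − 59.0) / 91.6 × 100% = 35.5895%.
Secondary cost = (89.2 − 73.4) / 89.2 × 100% = 17.7130%.
Total = 35.5895% + 17.7130% = 53.3025% ≈ 53.3%.

53.3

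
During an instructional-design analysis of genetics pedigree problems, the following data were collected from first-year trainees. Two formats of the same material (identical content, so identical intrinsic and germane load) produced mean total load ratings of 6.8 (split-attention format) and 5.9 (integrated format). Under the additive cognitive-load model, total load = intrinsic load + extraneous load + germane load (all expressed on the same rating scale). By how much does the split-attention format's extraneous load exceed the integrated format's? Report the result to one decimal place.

0.9

Intrinsic and germane load are equal across formats, so the difference in total load equals the difference in extraneous load.
Extraneous-load difference = 6.8 − 5.9 = 0.9.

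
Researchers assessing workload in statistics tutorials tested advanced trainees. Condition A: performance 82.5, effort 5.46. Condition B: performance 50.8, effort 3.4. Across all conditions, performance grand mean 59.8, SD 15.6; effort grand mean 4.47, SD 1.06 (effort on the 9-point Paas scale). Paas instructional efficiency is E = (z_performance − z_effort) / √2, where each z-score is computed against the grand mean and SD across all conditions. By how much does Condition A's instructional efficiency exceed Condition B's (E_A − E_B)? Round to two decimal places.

Condition A: z_P = (82.5 − 59.8)/15.6 = 1.4551; z_E = (5.46 − 4.47)/1.06 = 0.9340; E_A = (1.4551 − 0.9340)/√2 = 0.3685.
Condition B: z_P = (50.8 − 59.8)/15.6 = -0.5769; z_E = (3.4 − 4.47)/1.06 = -1.0094; E_B = (-0.5769 − (-1.0094))/√2 = 0.3058.
E_A − E_B = 0.3685 − 0.3058 = 0.0627 ≈ 0.06.

0.06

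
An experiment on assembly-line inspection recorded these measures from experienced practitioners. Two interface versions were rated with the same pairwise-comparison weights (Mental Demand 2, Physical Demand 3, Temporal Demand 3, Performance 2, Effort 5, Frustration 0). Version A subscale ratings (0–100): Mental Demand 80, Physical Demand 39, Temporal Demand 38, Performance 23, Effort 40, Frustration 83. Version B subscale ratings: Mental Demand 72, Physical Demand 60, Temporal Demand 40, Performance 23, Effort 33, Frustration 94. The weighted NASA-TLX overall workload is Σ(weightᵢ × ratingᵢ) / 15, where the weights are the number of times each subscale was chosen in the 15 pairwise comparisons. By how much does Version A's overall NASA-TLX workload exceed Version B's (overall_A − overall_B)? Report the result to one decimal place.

Version A weighted sum = 2·80 + 3·39 + 3·38 + 2·23 + 5·40 + 0·83 = 160 + 117 + 114 + 46 + 200 + 0 = 637; overall_A = 637/15 = 42.4667.
Version B weighted sum = 2·72 + 3·60 + 3·40 + 2·23 + 5·33 + 0·94 = 144 + 180 + 120 + 46 + 165 + 0 = 655; overall_B = 655/15 = 43.6667.
Difference = 42.4667 − 43.6667 = -1.2000 ≈ -1.2.

-1.2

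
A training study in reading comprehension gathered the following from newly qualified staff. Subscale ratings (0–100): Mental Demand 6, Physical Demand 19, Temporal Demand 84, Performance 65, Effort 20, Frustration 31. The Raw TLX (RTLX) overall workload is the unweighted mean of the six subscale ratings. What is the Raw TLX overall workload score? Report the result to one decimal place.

37.5

Sum of ratings = 6 + 19 + 84 + 65 + 20 + 31 = 225.
RTLX = 225 / 6 = 37.5000 ≈ 37.5.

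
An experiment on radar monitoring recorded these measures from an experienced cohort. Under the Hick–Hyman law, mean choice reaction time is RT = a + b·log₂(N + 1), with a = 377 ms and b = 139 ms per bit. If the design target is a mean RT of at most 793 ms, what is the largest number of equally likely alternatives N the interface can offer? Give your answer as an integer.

6

Set 377 + 139·log₂(N + 1) ≤ 793.
log₂(N + 1) ≤ (793 − 377) / 139 = 2.9928.
N + 1 ≤ 2^2.9928 = 7.9602.
N ≤ 6.9602, so the largest integer N is 6.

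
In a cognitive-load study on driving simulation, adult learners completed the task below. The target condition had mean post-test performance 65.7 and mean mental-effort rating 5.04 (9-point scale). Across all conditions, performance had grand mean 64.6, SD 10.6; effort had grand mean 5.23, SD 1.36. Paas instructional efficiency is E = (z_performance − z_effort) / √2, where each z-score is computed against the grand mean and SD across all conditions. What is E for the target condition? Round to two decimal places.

0.17

z_performance = (65.7 − 64.6) / 10.6 = 1.1000 / 10.6 = 0.1038.
z_effort = (5.04 − 5.23) / 1.36 = -0.1900 / 1.36 = -0.1397.
z_P − z_E = 0.1038 − (-0.1397) = 0.2435.
E = 0.2435 / √2 = 0.2435 / 1.41421 = 0.1722 ≈ 0.17.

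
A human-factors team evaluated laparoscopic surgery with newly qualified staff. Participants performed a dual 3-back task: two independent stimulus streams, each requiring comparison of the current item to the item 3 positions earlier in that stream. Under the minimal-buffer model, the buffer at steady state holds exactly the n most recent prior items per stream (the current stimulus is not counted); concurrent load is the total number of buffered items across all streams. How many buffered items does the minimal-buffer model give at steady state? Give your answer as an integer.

6

Each stream's buffer holds its 3 most recent prior items.
Two independent streams: 2 × 3 = 6 buffered items at steady state.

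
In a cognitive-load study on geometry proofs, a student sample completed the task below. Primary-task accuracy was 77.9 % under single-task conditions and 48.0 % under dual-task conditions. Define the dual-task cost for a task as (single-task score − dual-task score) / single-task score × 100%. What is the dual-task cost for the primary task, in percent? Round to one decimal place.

38.4

Cost = (77.9 − 48.0) / 77.9 × 100%
     = 29.9000 / 77.9 × 100% = 38.3825%.
≈ 38.4%.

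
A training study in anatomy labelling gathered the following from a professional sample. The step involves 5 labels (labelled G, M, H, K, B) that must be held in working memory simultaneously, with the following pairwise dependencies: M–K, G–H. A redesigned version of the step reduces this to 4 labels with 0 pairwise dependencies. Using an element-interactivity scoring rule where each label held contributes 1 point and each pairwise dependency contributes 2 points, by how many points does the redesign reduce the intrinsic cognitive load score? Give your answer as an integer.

5

Original: 5 × 1 + 2 × 2 = 5 + 4 = 9.
Redesigned: 4 × 1 + 0 × 2 = 4 + 0 = 4.
Reduction = 9 − 4 = 5.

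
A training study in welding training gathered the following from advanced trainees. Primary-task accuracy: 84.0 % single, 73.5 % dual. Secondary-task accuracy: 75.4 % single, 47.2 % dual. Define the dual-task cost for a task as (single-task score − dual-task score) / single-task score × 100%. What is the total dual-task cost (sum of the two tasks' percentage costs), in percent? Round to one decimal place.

Primary cost = (84.0 − 73.5) / 84.0 × 100% = 12.5000%.
Secondary cost = (75.4 − 47.2) / 75.4 × 100% = 37.4005%.
Total = 12.5000% + 37.4005% = 49.9005% ≈ 49.9%.

49.9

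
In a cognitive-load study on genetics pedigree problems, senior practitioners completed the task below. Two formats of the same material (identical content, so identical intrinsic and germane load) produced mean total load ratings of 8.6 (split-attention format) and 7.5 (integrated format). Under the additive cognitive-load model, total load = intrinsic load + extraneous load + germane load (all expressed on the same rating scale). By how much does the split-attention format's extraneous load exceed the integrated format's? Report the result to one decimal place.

1.1

Intrinsic and germane load are equal across formats, so the difference in total load equals the difference in extraneous load.
Extraneous-load difference = 8.6 − 7.5 = 1.1.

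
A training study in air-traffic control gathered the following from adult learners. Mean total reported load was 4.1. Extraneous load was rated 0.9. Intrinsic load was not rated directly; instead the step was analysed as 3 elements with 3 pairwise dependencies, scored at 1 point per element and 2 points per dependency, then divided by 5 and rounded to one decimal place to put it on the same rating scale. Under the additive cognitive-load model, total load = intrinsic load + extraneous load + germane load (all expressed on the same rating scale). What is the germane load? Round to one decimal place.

1.4

Intrinsic (element-interactivity): (3 × 1 + 3 × 2) / 5 = 9 / 5 = 1.8000 → 1.8.
germane load = total − intrinsic − extraneous
             = 4.1 − 1.8 − 0.9 = 1.4.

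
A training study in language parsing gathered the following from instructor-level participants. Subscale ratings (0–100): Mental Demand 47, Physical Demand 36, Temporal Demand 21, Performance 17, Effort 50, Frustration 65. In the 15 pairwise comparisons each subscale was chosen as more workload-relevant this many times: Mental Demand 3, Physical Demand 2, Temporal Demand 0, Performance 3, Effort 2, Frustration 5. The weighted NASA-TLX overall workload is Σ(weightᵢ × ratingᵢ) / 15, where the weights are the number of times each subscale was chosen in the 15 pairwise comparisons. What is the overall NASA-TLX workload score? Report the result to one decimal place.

45.9

The tallies are the weights (they sum to 15).
Weighted sum = 3·47 + 2·36 + 0·21 + 3·17 + 2·50 + 5·65
            = 141 + 72 + 0 + 51 + 100 + 325 = 689.
Overall workload = 689 / 15 = 45.9333 ≈ 45.9.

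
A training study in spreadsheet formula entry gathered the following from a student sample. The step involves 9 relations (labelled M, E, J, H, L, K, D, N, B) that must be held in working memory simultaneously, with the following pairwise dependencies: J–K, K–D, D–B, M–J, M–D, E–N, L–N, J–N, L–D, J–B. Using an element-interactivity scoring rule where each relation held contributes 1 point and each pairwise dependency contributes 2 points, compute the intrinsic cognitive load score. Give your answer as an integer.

29

Count of relations held simultaneously: 9.
Count of pairwise dependencies listed: 10.
Element contribution: 9 × 1 = 9.
Interaction contribution: 10 × 2 = 20.
Intrinsic load = 9 + 20 = 29.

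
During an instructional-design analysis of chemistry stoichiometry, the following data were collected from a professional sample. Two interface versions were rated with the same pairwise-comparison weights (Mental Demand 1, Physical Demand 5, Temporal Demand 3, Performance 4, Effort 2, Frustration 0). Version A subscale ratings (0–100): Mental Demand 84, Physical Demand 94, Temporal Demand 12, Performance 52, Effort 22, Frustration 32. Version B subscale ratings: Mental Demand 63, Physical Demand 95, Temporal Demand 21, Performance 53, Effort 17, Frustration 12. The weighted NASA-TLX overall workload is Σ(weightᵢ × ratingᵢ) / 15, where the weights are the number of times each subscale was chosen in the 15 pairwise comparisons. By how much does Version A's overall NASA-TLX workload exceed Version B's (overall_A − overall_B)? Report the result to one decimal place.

-0.3

Version A weighted sum = 1·84 + 5·94 + 3·12 + 4·52 + 2·22 + 0·32 = 84 + 470 + 36 + 208 + 44 + 0 = 842; overall_A = 842/15 = 56.1333.
Version B weighted sum = 1·63 + 5·95 + 3·21 + 4·53 + 2·17 + 0·12 = 63 + 475 + 63 + 212 + 34 + 0 = 847; overall_B = 847/15 = 56.4667.
Difference = 56.1333 − 56.4667 = -0.3334 ≈ -0.3.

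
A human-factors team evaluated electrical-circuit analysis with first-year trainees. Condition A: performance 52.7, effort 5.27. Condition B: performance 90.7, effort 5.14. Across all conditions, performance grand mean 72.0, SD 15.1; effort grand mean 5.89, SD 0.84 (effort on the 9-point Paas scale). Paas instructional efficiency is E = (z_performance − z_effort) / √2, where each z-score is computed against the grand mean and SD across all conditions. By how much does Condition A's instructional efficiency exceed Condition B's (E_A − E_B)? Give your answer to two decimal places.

Condition A: z_P = (52.7 − 72.0)/15.1 = -1.2781; z_E = (5.27 − 5.89)/0.84 = -0.7381; E_A = (-1.2781 − (-0.7381))/√2 = -0.3818.
Condition B: z_P = (90.7 − 72.0)/15.1 = 1.2384; z_E = (5.14 − 5.89)/0.84 = -0.8929; E_B = (1.2384 − (-0.8929))/√2 = 1.5071.
E_A − E_B = -0.3818 − 1.5071 = -1.8889 ≈ -1.89.

-1.89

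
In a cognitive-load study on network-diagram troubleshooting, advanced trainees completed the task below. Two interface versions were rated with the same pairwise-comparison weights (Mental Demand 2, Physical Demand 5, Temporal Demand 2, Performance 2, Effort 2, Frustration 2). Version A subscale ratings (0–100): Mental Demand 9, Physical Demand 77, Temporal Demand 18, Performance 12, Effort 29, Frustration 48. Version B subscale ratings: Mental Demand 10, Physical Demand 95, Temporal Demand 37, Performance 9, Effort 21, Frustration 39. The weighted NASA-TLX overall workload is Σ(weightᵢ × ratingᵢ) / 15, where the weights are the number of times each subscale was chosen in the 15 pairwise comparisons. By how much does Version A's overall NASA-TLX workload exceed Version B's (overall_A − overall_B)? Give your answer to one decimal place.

-6.0

Version A weighted sum = 2·9 + 5·77 + 2·18 + 2·12 + 2·29 + 2·48 = 18 + 385 + 36 + 24 + 58 + 96 = 617; overall_A = 617/15 = 41.1333.
Version B weighted sum = 2·10 + 5·95 + 2·37 + 2·9 + 2·21 + 2·39 = 20 + 475 + 74 + 18 + 42 + 78 = 707; overall_B = 707/15 = 47.1333.
Difference = 41.1333 − 47.1333 = -6.0000 ≈ -6.0.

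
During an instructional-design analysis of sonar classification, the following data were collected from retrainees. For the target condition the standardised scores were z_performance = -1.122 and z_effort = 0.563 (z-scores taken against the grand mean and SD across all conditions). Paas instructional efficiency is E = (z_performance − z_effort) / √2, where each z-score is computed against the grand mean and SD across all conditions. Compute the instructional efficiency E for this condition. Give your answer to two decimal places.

-1.19

z_P − z_E = -1.122 − 0.563 = -1.6850.
E = -1.6850 / √2 = -1.6850 / 1.41421 = -1.1915 ≈ -1.19.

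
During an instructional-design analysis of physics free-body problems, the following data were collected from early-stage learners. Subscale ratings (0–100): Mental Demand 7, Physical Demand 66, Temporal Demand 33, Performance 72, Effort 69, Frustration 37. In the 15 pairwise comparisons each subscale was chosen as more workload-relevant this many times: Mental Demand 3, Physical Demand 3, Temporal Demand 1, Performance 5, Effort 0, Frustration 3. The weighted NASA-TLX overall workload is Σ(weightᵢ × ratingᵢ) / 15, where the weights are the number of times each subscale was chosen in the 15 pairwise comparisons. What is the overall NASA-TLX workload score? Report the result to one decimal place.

The tallies are the weights (they sum to 15).
Weighted sum = 3·7 + 3·66 + 1·33 + 5·72 + 0·69 + 3·37
            = 21 + 198 + 33 + 360 + 0 + 111 = 723.
Overall workload = 723 / 15 = 48.2000 ≈ 48.2.

48.2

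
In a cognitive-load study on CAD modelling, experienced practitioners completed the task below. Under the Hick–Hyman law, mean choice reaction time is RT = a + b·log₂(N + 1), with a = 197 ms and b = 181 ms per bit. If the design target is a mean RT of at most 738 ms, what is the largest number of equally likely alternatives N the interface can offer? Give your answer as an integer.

Set 197 + 181·log₂(N + 1) ≤ 738.
log₂(N + 1) ≤ (738 − 197) / 181 = 2.9890.
N + 1 ≤ 2^2.9890 = 7.9392.
N ≤ 6.9392, so the largest integer N is 6.

6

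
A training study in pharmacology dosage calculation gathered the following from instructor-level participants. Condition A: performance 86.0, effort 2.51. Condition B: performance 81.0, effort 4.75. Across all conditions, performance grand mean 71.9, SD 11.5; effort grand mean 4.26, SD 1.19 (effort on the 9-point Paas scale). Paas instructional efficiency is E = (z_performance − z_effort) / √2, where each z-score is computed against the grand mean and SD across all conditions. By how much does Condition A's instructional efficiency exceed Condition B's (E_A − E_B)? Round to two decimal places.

1.64

Condition A: z_P = (86.0 − 71.9)/11.5 = 1.2261; z_E = (2.51 − 4.26)/1.19 = -1.4706; E_A = (1.2261 − (-1.4706))/√2 = 1.9069.
Condition B: z_P = (81.0 − 71.9)/11.5 = 0.7913; z_E = (4.75 − 4.26)/1.19 = 0.4118; E_B = (0.7913 − 0.4118)/√2 = 0.2683.
E_A − E_B = 1.9069 − 0.2683 = 1.6386 ≈ 1.64.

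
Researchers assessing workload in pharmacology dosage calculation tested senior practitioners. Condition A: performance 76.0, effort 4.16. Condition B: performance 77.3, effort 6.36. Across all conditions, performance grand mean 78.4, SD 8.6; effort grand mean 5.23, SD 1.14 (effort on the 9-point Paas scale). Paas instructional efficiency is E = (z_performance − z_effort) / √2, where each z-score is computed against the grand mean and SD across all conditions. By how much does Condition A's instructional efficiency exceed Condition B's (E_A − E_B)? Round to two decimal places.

1.26

Condition A: z_P = (76.0 − 78.4)/8.6 = -0.2791; z_E = (4.16 − 5.23)/1.14 = -0.9386; E_A = (-0.2791 − (-0.9386))/√2 = 0.4663.
Condition B: z_P = (77.3 − 78.4)/8.6 = -0.1279; z_E = (6.36 − 5.23)/1.14 = 0.9912; E_B = (-0.1279 − 0.9912)/√2 = -0.7913.
E_A − E_B = 0.4663 − (-0.7913) = 1.2576 ≈ 1.26.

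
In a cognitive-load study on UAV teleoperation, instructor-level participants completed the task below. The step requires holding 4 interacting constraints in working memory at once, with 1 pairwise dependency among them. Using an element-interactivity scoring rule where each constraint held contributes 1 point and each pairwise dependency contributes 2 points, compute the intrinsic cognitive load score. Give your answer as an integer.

6

Element contribution: 4 × 1 = 4.
Interaction contribution: 1 × 2 = 2.
Intrinsic load = 4 + 2 = 6.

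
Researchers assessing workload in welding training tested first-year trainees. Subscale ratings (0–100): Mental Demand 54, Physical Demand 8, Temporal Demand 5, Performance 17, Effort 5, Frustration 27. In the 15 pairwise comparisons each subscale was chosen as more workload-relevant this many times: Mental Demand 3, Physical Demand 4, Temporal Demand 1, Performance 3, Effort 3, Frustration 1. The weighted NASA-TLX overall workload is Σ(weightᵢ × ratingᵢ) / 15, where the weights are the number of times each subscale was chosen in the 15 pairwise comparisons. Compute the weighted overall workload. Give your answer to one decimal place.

19.5

The tallies are the weights (they sum to 15).
Weighted sum = 3·54 + 4·8 + 1·5 + 3·17 + 3·5 + 1·27
            = 162 + 32 + 5 + 51 + 15 + 27 = 292.
Overall workload = 292 / 15 = 19.4667 ≈ 19.5.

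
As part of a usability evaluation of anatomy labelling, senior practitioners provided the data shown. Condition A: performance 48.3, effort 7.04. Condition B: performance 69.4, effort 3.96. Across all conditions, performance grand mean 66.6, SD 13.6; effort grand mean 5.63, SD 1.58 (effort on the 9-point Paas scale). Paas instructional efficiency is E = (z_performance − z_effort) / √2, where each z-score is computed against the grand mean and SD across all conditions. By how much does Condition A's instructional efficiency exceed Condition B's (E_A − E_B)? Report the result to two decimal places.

Condition A: z_P = (48.3 − 66.6)/13.6 = -1.3456; z_E = (7.04 − 5.63)/1.58 = 0.8924; E_A = (-1.3456 − 0.8924)/√2 = -1.5825.
Condition B: z_P = (69.4 − 66.6)/13.6 = 0.2059; z_E = (3.96 − 5.63)/1.58 = -1.0570; E_B = (0.2059 − (-1.0570))/√2 = 0.8930.
E_A − E_B = -1.5825 − 0.8930 = -2.4755 ≈ -2.48.

-2.48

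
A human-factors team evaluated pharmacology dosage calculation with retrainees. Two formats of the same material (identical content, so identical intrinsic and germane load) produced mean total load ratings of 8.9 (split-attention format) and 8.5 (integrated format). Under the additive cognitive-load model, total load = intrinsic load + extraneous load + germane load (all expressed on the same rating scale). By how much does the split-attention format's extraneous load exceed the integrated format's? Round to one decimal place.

0.4

Intrinsic and germane load are equal across formats, so the difference in total load equals the difference in extraneous load.
Extraneous-load difference = 8.9 − 8.5 = 0.4.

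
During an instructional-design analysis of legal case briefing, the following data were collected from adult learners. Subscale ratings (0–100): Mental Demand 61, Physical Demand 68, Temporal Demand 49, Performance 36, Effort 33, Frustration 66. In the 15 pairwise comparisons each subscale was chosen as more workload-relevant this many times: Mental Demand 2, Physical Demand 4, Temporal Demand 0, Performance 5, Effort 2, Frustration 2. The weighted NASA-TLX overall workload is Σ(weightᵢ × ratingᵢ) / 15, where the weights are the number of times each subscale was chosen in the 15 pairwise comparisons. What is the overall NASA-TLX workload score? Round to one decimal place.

The tallies are the weights (they sum to 15).
Weighted sum = 2·61 + 4·68 + 0·49 + 5·36 + 2·33 + 2·66
            = 122 + 272 + 0 + 180 + 66 + 132 = 772.
Overall workload = 772 / 15 = 51.4667 ≈ 51.5.

51.5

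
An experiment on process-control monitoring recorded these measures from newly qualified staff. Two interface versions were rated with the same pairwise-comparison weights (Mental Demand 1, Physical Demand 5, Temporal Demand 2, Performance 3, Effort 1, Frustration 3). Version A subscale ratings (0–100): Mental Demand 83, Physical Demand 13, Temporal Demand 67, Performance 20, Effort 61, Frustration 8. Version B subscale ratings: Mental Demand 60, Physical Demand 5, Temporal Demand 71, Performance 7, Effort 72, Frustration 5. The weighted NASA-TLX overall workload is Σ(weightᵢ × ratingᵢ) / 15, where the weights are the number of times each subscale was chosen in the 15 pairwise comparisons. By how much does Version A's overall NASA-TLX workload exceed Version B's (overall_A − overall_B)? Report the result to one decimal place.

Version A weighted sum = 1·83 + 5·13 + 2·67 + 3·20 + 1·61 + 3·8 = 83 + 65 + 134 + 60 + 61 + 24 = 427; overall_A = 427/15 = 28.4667.
Version B weighted sum = 1·60 + 5·5 + 2·71 + 3·7 + 1·72 + 3·5 = 60 + 25 + 142 + 21 + 72 + 15 = 335; overall_B = 335/15 = 22.3333.
Difference = 28.4667 − 22.3333 = 6.1334 ≈ 6.1.

6.1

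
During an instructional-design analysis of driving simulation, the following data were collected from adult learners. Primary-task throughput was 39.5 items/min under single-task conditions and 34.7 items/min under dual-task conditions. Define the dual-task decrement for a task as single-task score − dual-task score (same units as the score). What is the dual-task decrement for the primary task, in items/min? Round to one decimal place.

Decrement = 39.5 − 34.7 = 4.8000 items/min ≈ 4.8 items/min.

4.8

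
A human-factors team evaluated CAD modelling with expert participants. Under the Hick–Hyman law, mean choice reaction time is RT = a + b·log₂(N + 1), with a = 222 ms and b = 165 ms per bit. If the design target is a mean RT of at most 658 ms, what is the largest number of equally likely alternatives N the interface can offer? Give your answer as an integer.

Set 222 + 165·log₂(N + 1) ≤ 658.
log₂(N + 1) ≤ (658 − 222) / 165 = 2.6424.
N + 1 ≤ 2^2.6424 = 6.2437.
N ≤ 5.2437, so the largest integer N is 5.

5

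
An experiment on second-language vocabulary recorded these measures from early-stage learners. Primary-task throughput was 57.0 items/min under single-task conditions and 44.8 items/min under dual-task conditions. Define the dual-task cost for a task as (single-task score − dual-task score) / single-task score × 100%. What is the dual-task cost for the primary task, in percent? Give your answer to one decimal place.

Cost = (57.0 − 44.8) / 57.0 × 100%
     = 12.2000 / 57.0 × 100% = 21.4035%.
≈ 21.4%.

21.4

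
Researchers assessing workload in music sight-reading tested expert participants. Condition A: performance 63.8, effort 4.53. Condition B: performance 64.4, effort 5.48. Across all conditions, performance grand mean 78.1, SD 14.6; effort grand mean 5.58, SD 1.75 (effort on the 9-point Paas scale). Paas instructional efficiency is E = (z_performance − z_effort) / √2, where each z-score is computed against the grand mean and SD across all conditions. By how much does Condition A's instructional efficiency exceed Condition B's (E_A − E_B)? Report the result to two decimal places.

0.35

Condition A: z_P = (63.8 − 78.1)/14.6 = -0.9795; z_E = (4.53 − 5.58)/1.75 = -0.6000; E_A = (-0.9795 − (-0.6000))/√2 = -0.2683.
Condition B: z_P = (64.4 − 78.1)/14.6 = -0.9384; z_E = (5.48 − 5.58)/1.75 = -0.0571; E_B = (-0.9384 − (-0.0571))/√2 = -0.6232.
E_A − E_B = -0.2683 − (-0.6232) = 0.3549 ≈ 0.35.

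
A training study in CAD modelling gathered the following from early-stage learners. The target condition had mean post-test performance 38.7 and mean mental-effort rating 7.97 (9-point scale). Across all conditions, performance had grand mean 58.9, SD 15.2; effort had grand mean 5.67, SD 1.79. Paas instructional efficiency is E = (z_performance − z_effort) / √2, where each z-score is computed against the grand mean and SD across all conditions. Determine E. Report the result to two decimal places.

-1.85

z_performance = (38.7 − 58.9) / 15.2 = -20.2000 / 15.2 = -1.3289.
z_effort = (7.97 − 5.67) / 1.79 = 2.3000 / 1.79 = 1.2849.
z_P − z_E = -1.3289 − 1.2849 = -2.6138.
E = -2.6138 / √2 = -2.6138 / 1.41421 = -1.8482 ≈ -1.85.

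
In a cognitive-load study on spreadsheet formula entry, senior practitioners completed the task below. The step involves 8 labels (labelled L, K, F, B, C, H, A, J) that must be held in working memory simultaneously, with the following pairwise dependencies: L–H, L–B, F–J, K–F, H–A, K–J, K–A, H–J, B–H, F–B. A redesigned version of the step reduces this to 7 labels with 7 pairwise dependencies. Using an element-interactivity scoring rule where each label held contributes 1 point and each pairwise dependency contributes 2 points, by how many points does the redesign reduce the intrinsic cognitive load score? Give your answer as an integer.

7

Original: 8 × 1 + 10 × 2 = 8 + 20 = 28.
Redesigned: 7 × 1 + 7 × 2 = 7 + 14 = 21.
Reduction = 28 − 21 = 7.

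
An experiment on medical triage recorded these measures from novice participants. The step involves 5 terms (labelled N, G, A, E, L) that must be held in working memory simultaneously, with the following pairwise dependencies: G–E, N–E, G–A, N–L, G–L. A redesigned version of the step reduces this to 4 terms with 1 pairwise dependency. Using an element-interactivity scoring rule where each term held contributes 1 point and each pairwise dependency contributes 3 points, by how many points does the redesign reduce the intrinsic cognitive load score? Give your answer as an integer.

13

Original: 5 × 1 + 5 × 3 = 5 + 15 = 20.
Redesigned: 4 × 1 + 1 × 3 = 4 + 3 = 7.
Reduction = 20 − 7 = 13.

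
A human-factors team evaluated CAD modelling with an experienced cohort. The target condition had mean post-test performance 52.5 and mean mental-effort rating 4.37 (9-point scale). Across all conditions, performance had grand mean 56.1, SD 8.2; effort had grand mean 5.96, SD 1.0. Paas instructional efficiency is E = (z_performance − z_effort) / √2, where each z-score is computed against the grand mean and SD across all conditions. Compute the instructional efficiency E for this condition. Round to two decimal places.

0.81

z_performance = (52.5 − 56.1) / 8.2 = -3.6000 / 8.2 = -0.4390.
z_effort = (4.37 − 5.96) / 1.0 = -1.5900 / 1.0 = -1.5900.
z_P − z_E = -0.4390 − (-1.5900) = 1.1510.
E = 1.1510 / √2 = 1.1510 / 1.41421 = 0.8139 ≈ 0.81.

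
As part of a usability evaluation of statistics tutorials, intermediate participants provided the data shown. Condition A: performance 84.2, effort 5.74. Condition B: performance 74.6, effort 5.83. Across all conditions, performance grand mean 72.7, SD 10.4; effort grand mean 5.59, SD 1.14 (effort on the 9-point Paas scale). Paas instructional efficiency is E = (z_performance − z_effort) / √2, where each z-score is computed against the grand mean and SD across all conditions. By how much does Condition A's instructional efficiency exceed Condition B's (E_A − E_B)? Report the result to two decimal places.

Condition A: z_P = (84.2 − 72.7)/10.4 = 1.1058; z_E = (5.74 − 5.59)/1.14 = 0.1316; E_A = (1.1058 − 0.1316)/√2 = 0.6889.
Condition B: z_P = (74.6 − 72.7)/10.4 = 0.1827; z_E = (5.83 − 5.59)/1.14 = 0.2105; E_B = (0.1827 − 0.2105)/√2 = -0.0197.
E_A − E_B = 0.6889 − (-0.0197) = 0.7086 ≈ 0.71.

0.71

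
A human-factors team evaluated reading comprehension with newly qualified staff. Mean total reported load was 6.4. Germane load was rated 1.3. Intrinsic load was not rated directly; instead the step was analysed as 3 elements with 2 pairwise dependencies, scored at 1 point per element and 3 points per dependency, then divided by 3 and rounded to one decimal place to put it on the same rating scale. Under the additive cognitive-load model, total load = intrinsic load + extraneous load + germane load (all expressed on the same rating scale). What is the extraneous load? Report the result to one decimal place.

Intrinsic (element-interactivity): (3 × 1 + 2 × 3) / 3 = 9 / 3 = 3.0000 → 3.0.
extraneous load = total − intrinsic − germane
             = 6.4 − 3.0 − 1.3 = 2.1.

2.1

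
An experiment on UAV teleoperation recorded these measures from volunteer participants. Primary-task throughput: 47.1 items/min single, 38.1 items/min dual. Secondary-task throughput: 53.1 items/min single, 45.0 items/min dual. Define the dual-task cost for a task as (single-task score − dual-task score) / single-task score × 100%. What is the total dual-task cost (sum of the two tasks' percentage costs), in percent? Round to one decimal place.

34.4

Primary cost = (47.1 − 38.1) / 47.1 × 100% = 19.1083%.
Secondary cost = (53.1 − 45.0) / 53.1 × 100% = 15.2542%.
Total = 19.1083% + 15.2542% = 34.3625% ≈ 34.4%.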